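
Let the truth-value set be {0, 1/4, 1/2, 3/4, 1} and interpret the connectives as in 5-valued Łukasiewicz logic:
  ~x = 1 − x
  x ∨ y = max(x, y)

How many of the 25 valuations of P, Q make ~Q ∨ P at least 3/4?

16

value 1: 9 assignments (counts)
value 3/4: 7 assignments (counts)
value 1/2: 5 assignments
value 1/4: 3 assignments
value 0: 1 assignment
So 16 of the 25 assignments meet the threshold.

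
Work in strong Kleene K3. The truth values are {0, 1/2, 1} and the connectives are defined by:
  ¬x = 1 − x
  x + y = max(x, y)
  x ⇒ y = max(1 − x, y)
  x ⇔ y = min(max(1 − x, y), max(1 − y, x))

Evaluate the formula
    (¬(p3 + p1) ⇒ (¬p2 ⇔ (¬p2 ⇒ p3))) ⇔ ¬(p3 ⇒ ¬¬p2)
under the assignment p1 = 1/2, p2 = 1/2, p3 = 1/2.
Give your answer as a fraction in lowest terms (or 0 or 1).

p3 + p1 = 1/2 + 1/2 = 1/2
¬(p3 + p1) = ¬1/2 = 1/2
¬p2 = ¬1/2 = 1/2
¬p2 = ¬1/2 = 1/2
¬p2 ⇒ p3 = 1/2 ⇒ 1/2 = 1/2
¬p2 ⇔ (¬p2 ⇒ p3) = 1/2 ⇔ 1/2 = 1/2
¬(p3 + p1) ⇒ (¬p2 ⇔ (¬p2 ⇒ p3)) = 1/2 ⇒ 1/2 = 1/2
¬p2 = ¬1/2 = 1/2
¬¬p2 = ¬1/2 = 1/2
p3 ⇒ ¬¬p2 = 1/2 ⇒ 1/2 = 1/2
¬(p3 ⇒ ¬¬p2) = ¬1/2 = 1/2
(¬(p3 + p1) ⇒ (¬p2 ⇔ (¬p2 ⇒ p3))) ⇔ ¬(p3 ⇒ ¬¬p2) = 1/2 ⇔ 1/2 = 1/2

1/2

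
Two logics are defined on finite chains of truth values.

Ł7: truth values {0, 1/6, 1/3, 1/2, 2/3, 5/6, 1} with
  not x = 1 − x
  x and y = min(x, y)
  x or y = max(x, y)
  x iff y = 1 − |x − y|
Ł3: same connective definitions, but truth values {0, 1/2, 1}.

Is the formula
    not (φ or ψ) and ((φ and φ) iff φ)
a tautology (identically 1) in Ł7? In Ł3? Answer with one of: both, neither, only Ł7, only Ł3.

In Ł7: at φ = 0, ψ = 1/6 the value is 5/6 — not a tautology.
In Ł3: at φ = 0, ψ = 1/2 the value is 1/2 — not a tautology.

neither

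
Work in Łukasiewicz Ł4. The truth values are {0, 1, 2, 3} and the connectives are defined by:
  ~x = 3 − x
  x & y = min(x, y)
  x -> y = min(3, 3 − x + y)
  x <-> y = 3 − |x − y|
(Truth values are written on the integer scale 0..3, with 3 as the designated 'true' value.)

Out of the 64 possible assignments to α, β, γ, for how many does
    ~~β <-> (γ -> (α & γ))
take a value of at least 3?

16

value 3: 16 assignments (counts)
value 2: 21 assignments
value 1: 16 assignments
value 0: 11 assignments
So 16 of the 64 assignments meet the threshold.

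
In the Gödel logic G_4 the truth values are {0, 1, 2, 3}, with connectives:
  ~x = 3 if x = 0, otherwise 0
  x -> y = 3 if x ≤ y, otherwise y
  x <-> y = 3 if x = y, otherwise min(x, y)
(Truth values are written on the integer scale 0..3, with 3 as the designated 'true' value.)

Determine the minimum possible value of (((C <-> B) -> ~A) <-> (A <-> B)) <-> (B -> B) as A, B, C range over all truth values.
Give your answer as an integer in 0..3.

0

Take A = 0, B = 1, C = 0:
C <-> B = 0 <-> 1 = 0
~A = ~0 = 3
(C <-> B) -> ~A = 0 -> 3 = 3
A <-> B = 0 <-> 1 = 0
((C <-> B) -> ~A) <-> (A <-> B) = 3 <-> 0 = 0
B -> B = 1 -> 1 = 3
(((C <-> B) -> ~A) <-> (A <-> B)) <-> (B -> B) = 0 <-> 3 = 0
No assignment yields a value below 0, so this is the minimum.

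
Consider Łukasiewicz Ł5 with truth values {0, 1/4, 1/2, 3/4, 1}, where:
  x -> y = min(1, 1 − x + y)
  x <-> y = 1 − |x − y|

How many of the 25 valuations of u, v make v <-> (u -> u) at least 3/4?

10

value 1: 5 assignments (counts)
value 3/4: 5 assignments (counts)
value 1/2: 5 assignments
value 1/4: 5 assignments
value 0: 5 assignments
So 10 of the 25 assignments meet the threshold.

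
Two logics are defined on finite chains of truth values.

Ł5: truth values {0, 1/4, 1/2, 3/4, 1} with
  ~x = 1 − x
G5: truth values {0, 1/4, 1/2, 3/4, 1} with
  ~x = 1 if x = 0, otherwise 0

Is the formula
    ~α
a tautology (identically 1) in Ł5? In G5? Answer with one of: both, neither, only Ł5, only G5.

In Ł5: at α = 1/4 the value is 3/4 — not a tautology.
In G5: at α = 1/4 the value is 0 — not a tautology.

neither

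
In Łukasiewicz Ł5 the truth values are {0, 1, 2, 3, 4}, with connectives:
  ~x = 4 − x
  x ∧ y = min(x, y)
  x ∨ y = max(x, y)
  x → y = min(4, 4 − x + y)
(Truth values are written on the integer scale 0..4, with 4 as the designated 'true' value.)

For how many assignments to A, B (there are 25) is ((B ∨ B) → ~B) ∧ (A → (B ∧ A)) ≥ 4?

value 4: 6 assignments (counts)
value 3: 3 assignments
value 2: 8 assignments
value 1: 2 assignments
value 0: 6 assignments
So 6 of the 25 assignments meet the threshold.

6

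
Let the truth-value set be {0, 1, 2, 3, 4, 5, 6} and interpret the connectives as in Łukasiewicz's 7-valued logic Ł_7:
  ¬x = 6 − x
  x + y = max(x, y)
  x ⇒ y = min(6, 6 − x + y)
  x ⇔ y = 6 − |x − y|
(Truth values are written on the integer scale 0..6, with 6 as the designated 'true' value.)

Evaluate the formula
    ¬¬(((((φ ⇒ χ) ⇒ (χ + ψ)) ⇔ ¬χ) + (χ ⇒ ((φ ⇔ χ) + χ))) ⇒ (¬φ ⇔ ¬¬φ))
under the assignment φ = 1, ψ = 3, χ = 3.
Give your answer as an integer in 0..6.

φ ⇒ χ = 1 ⇒ 3 = 6
χ + ψ = 3 + 3 = 3
(φ ⇒ χ) ⇒ (χ + ψ) = 6 ⇒ 3 = 3
¬χ = ¬3 = 3
((φ ⇒ χ) ⇒ (χ + ψ)) ⇔ ¬χ = 3 ⇔ 3 = 6
φ ⇔ χ = 1 ⇔ 3 = 4
(φ ⇔ χ) + χ = 4 + 3 = 4
χ ⇒ ((φ ⇔ χ) + χ) = 3 ⇒ 4 = 6
(((φ ⇒ χ) ⇒ (χ + ψ)) ⇔ ¬χ) + (χ ⇒ ((φ ⇔ χ) + χ)) = 6 + 6 = 6
¬φ = ¬1 = 5
¬φ = ¬1 = 5
¬¬φ = ¬5 = 1
¬φ ⇔ ¬¬φ = 5 ⇔ 1 = 2
((((φ ⇒ χ) ⇒ (χ + ψ)) ⇔ ¬χ) + (χ ⇒ ((φ ⇔ χ) + χ))) ⇒ (¬φ ⇔ ¬¬φ) = 6 ⇒ 2 = 2
¬(((((φ ⇒ χ) ⇒ (χ + ψ)) ⇔ ¬χ) + (χ ⇒ ((φ ⇔ χ) + χ))) ⇒ (¬φ ⇔ ¬¬φ)) = ¬2 = 4
¬¬(((((φ ⇒ χ) ⇒ (χ + ψ)) ⇔ ¬χ) + (χ ⇒ ((φ ⇔ χ) + χ))) ⇒ (¬φ ⇔ ¬¬φ)) = ¬4 = 2

2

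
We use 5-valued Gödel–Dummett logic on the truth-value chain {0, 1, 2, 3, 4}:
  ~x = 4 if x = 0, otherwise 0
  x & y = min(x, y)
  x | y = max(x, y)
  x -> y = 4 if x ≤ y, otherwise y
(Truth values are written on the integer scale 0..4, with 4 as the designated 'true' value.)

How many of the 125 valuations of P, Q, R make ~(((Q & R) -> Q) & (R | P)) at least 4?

5

value 4: 5 assignments (counts)
value 0: 120 assignments
So 5 of the 125 assignments meet the threshold.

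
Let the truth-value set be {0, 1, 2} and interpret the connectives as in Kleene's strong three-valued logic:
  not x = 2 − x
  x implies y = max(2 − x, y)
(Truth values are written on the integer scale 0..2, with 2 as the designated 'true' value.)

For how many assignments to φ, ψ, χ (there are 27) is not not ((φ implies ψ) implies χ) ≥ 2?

value 2: 11 assignments (counts)
value 1: 11 assignments
value 0: 5 assignments
So 11 of the 27 assignments meet the threshold.

11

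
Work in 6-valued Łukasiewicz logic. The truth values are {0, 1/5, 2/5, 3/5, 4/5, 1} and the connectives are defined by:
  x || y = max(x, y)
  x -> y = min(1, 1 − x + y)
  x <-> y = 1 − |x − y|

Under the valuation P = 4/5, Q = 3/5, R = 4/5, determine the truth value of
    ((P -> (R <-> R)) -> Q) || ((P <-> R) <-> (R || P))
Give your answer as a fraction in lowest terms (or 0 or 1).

R <-> R = 4/5 <-> 4/5 = 1
P -> (R <-> R) = 4/5 -> 1 = 1
(P -> (R <-> R)) -> Q = 1 -> 3/5 = 3/5
P <-> R = 4/5 <-> 4/5 = 1
R || P = 4/5 || 4/5 = 4/5
(P <-> R) <-> (R || P) = 1 <-> 4/5 = 4/5
((P -> (R <-> R)) -> Q) || ((P <-> R) <-> (R || P)) = 3/5 || 4/5 = 4/5

4/5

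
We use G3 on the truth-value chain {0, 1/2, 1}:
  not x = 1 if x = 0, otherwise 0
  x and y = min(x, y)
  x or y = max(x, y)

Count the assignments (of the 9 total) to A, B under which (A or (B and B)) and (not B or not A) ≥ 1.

A = 0, B = 0 ↦ 0  <
A = 0, B = 1/2 ↦ 1/2  <
A = 0, B = 1 ↦ 1  ≥
A = 1/2, B = 0 ↦ 1/2  <
A = 1/2, B = 1/2 ↦ 0  <
A = 1/2, B = 1 ↦ 0  <
A = 1, B = 0 ↦ 1  ≥
A = 1, B = 1/2 ↦ 0  <
A = 1, B = 1 ↦ 0  <
So 2 of the 9 assignments meet the threshold.

2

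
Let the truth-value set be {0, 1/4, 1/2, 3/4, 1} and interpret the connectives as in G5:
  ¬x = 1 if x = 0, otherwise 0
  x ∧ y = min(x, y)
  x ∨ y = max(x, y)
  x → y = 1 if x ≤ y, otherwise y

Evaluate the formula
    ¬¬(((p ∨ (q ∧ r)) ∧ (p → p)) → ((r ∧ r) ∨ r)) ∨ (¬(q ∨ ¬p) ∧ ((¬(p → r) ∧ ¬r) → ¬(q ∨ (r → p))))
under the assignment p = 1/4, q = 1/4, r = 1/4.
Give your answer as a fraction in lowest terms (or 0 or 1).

1

q ∧ r = 1/4 ∧ 1/4 = 1/4
p ∨ (q ∧ r) = 1/4 ∨ 1/4 = 1/4
p → p = 1/4 → 1/4 = 1
(p ∨ (q ∧ r)) ∧ (p → p) = 1/4 ∧ 1 = 1/4
r ∧ r = 1/4 ∧ 1/4 = 1/4
(r ∧ r) ∨ r = 1/4 ∨ 1/4 = 1/4
((p ∨ (q ∧ r)) ∧ (p → p)) → ((r ∧ r) ∨ r) = 1/4 → 1/4 = 1
¬(((p ∨ (q ∧ r)) ∧ (p → p)) → ((r ∧ r) ∨ r)) = ¬1 = 0
¬¬(((p ∨ (q ∧ r)) ∧ (p → p)) → ((r ∧ r) ∨ r)) = ¬0 = 1
¬p = ¬1/4 = 0
q ∨ ¬p = 1/4 ∨ 0 = 1/4
¬(q ∨ ¬p) = ¬1/4 = 0
p → r = 1/4 → 1/4 = 1
¬(p → r) = ¬1 = 0
¬r = ¬1/4 = 0
¬(p → r) ∧ ¬r = 0 ∧ 0 = 0
r → p = 1/4 → 1/4 = 1
q ∨ (r → p) = 1/4 ∨ 1 = 1
¬(q ∨ (r → p)) = ¬1 = 0
(¬(p → r) ∧ ¬r) → ¬(q ∨ (r → p)) = 0 → 0 = 1
¬(q ∨ ¬p) ∧ ((¬(p → r) ∧ ¬r) → ¬(q ∨ (r → p))) = 0 ∧ 1 = 0
¬¬(((p ∨ (q ∧ r)) ∧ (p → p)) → ((r ∧ r) ∨ r)) ∨ (¬(q ∨ ¬p) ∧ ((¬(p → r) ∧ ¬r) → ¬(q ∨ (r → p)))) = 1 ∨ 0 = 1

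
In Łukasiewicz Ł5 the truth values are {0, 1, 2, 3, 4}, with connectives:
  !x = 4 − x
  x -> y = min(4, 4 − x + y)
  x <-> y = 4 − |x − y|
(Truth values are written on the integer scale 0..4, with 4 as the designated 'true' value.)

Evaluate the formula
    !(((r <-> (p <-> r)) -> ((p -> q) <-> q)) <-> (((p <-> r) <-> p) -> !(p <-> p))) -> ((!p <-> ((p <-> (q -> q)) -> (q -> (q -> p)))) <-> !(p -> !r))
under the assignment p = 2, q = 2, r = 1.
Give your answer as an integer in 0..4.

3

p <-> r = 2 <-> 1 = 3
r <-> (p <-> r) = 1 <-> 3 = 2
p -> q = 2 -> 2 = 4
(p -> q) <-> q = 4 <-> 2 = 2
(r <-> (p <-> r)) -> ((p -> q) <-> q) = 2 -> 2 = 4
p <-> r = 2 <-> 1 = 3
(p <-> r) <-> p = 3 <-> 2 = 3
p <-> p = 2 <-> 2 = 4
!(p <-> p) = !4 = 0
((p <-> r) <-> p) -> !(p <-> p) = 3 -> 0 = 1
((r <-> (p <-> r)) -> ((p -> q) <-> q)) <-> (((p <-> r) <-> p) -> !(p <-> p)) = 4 <-> 1 = 1
!(((r <-> (p <-> r)) -> ((p -> q) <-> q)) <-> (((p <-> r) <-> p) -> !(p <-> p))) = !1 = 3
!p = !2 = 2
q -> q = 2 -> 2 = 4
p <-> (q -> q) = 2 <-> 4 = 2
q -> p = 2 -> 2 = 4
q -> (q -> p) = 2 -> 4 = 4
(p <-> (q -> q)) -> (q -> (q -> p)) = 2 -> 4 = 4
!p <-> ((p <-> (q -> q)) -> (q -> (q -> p))) = 2 <-> 4 = 2
!r = !1 = 3
p -> !r = 2 -> 3 = 4
!(p -> !r) = !4 = 0
(!p <-> ((p <-> (q -> q)) -> (q -> (q -> p)))) <-> !(p -> !r) = 2 <-> 0 = 2
!(((r <-> (p <-> r)) -> ((p -> q) <-> q)) <-> (((p <-> r) <-> p) -> !(p <-> p))) -> ((!p <-> ((p <-> (q -> q)) -> (q -> (q -> p)))) <-> !(p -> !r)) = 3 -> 2 = 3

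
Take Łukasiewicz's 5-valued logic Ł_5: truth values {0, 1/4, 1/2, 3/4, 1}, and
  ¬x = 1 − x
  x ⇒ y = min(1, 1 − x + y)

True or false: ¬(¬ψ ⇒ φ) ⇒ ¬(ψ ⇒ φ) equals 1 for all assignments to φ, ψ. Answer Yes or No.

No

Counterexample: take φ = 0, ψ = 0.
¬ψ = ¬0 = 1
¬ψ ⇒ φ = 1 ⇒ 0 = 0
¬(¬ψ ⇒ φ) = ¬0 = 1
ψ ⇒ φ = 0 ⇒ 0 = 1
¬(ψ ⇒ φ) = ¬1 = 0
¬(¬ψ ⇒ φ) ⇒ ¬(ψ ⇒ φ) = 1 ⇒ 0 = 0
This gives 0 ≠ 1.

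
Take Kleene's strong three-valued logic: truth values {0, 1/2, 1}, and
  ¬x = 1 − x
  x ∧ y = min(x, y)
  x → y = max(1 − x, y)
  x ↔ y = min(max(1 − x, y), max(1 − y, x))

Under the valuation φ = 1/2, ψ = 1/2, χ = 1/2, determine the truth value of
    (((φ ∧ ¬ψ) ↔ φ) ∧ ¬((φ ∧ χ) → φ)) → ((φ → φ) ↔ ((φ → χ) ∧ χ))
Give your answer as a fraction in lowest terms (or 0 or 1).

¬ψ = ¬1/2 = 1/2
φ ∧ ¬ψ = 1/2 ∧ 1/2 = 1/2
(φ ∧ ¬ψ) ↔ φ = 1/2 ↔ 1/2 = 1/2
φ ∧ χ = 1/2 ∧ 1/2 = 1/2
(φ ∧ χ) → φ = 1/2 → 1/2 = 1/2
¬((φ ∧ χ) → φ) = ¬1/2 = 1/2
((φ ∧ ¬ψ) ↔ φ) ∧ ¬((φ ∧ χ) → φ) = 1/2 ∧ 1/2 = 1/2
φ → φ = 1/2 → 1/2 = 1/2
φ → χ = 1/2 → 1/2 = 1/2
(φ → χ) ∧ χ = 1/2 ∧ 1/2 = 1/2
(φ → φ) ↔ ((φ → χ) ∧ χ) = 1/2 ↔ 1/2 = 1/2
(((φ ∧ ¬ψ) ↔ φ) ∧ ¬((φ ∧ χ) → φ)) → ((φ → φ) ↔ ((φ → χ) ∧ χ)) = 1/2 → 1/2 = 1/2

1/2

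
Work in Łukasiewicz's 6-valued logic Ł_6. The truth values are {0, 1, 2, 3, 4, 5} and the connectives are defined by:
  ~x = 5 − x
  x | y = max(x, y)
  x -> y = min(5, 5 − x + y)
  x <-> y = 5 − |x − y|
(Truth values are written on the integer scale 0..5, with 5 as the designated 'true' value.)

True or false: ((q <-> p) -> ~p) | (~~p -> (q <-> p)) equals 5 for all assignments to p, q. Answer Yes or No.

Counterexample: take p = 4, q = 1.
q <-> p = 1 <-> 4 = 2
~p = ~4 = 1
(q <-> p) -> ~p = 2 -> 1 = 4
~p = ~4 = 1
~~p = ~1 = 4
q <-> p = 1 <-> 4 = 2
~~p -> (q <-> p) = 4 -> 2 = 3
((q <-> p) -> ~p) | (~~p -> (q <-> p)) = 4 | 3 = 4
This gives 4 ≠ 5.

No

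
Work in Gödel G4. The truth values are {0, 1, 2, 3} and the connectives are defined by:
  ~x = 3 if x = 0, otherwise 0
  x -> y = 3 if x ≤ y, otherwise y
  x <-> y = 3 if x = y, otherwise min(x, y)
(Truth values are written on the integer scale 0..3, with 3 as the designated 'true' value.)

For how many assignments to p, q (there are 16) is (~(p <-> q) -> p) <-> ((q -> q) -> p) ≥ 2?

p = 0, q = 0 ↦ 0  <
p = 0, q = 1 ↦ 3  ≥
p = 0, q = 2 ↦ 3  ≥
p = 0, q = 3 ↦ 3  ≥
p = 1, q = 0 ↦ 3  ≥
p = 1, q = 1 ↦ 1  <
p = 1, q = 2 ↦ 1  <
p = 1, q = 3 ↦ 1  <
p = 2, q = 0 ↦ 3  ≥
p = 2, q = 1 ↦ 2  ≥
p = 2, q = 2 ↦ 2  ≥
p = 2, q = 3 ↦ 2  ≥
p = 3, q = 0 ↦ 3  ≥
p = 3, q = 1 ↦ 3  ≥
p = 3, q = 2 ↦ 3  ≥
p = 3, q = 3 ↦ 3  ≥
So 12 of the 16 assignments meet the threshold.

12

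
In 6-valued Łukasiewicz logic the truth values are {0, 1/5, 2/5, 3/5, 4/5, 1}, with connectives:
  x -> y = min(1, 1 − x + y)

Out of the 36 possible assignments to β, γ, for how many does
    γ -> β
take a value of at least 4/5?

value 1: 21 assignments (counts)
value 4/5: 5 assignments (counts)
value 3/5: 4 assignments
value 2/5: 3 assignments
value 1/5: 2 assignments
value 0: 1 assignment
So 26 of the 36 assignments meet the threshold.

26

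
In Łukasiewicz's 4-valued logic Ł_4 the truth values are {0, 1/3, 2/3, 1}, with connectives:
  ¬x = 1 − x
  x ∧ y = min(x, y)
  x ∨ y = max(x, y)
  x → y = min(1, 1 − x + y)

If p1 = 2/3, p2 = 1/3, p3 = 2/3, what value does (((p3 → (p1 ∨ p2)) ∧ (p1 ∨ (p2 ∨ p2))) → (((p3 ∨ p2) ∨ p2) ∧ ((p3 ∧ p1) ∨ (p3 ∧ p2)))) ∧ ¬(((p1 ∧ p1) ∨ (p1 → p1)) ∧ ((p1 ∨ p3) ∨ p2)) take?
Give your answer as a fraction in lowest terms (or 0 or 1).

p1 ∨ p2 = 2/3 ∨ 1/3 = 2/3
p3 → (p1 ∨ p2) = 2/3 → 2/3 = 1
p2 ∨ p2 = 1/3 ∨ 1/3 = 1/3
p1 ∨ (p2 ∨ p2) = 2/3 ∨ 1/3 = 2/3
(p3 → (p1 ∨ p2)) ∧ (p1 ∨ (p2 ∨ p2)) = 1 ∧ 2/3 = 2/3
p3 ∨ p2 = 2/3 ∨ 1/3 = 2/3
(p3 ∨ p2) ∨ p2 = 2/3 ∨ 1/3 = 2/3
p3 ∧ p1 = 2/3 ∧ 2/3 = 2/3
p3 ∧ p2 = 2/3 ∧ 1/3 = 1/3
(p3 ∧ p1) ∨ (p3 ∧ p2) = 2/3 ∨ 1/3 = 2/3
((p3 ∨ p2) ∨ p2) ∧ ((p3 ∧ p1) ∨ (p3 ∧ p2)) = 2/3 ∧ 2/3 = 2/3
((p3 → (p1 ∨ p2)) ∧ (p1 ∨ (p2 ∨ p2))) → (((p3 ∨ p2) ∨ p2) ∧ ((p3 ∧ p1) ∨ (p3 ∧ p2))) = 2/3 → 2/3 = 1
p1 ∧ p1 = 2/3 ∧ 2/3 = 2/3
p1 → p1 = 2/3 → 2/3 = 1
(p1 ∧ p1) ∨ (p1 → p1) = 2/3 ∨ 1 = 1
p1 ∨ p3 = 2/3 ∨ 2/3 = 2/3
(p1 ∨ p3) ∨ p2 = 2/3 ∨ 1/3 = 2/3
((p1 ∧ p1) ∨ (p1 → p1)) ∧ ((p1 ∨ p3) ∨ p2) = 1 ∧ 2/3 = 2/3
¬(((p1 ∧ p1) ∨ (p1 → p1)) ∧ ((p1 ∨ p3) ∨ p2)) = ¬2/3 = 1/3
(((p3 → (p1 ∨ p2)) ∧ (p1 ∨ (p2 ∨ p2))) → (((p3 ∨ p2) ∨ p2) ∧ ((p3 ∧ p1) ∨ (p3 ∧ p2)))) ∧ ¬(((p1 ∧ p1) ∨ (p1 → p1)) ∧ ((p1 ∨ p3) ∨ p2)) = 1 ∧ 1/3 = 1/3

1/3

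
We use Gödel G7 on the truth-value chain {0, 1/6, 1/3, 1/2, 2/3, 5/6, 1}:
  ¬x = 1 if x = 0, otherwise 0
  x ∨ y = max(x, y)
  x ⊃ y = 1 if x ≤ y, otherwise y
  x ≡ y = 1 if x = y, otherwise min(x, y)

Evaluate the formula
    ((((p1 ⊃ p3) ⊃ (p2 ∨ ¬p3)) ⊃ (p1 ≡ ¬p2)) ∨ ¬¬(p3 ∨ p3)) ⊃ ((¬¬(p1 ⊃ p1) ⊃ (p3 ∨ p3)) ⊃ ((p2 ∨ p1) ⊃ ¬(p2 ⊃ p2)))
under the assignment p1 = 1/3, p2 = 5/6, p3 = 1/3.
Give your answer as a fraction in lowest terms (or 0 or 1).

0

p1 ⊃ p3 = 1/3 ⊃ 1/3 = 1
¬p3 = ¬1/3 = 0
p2 ∨ ¬p3 = 5/6 ∨ 0 = 5/6
(p1 ⊃ p3) ⊃ (p2 ∨ ¬p3) = 1 ⊃ 5/6 = 5/6
¬p2 = ¬5/6 = 0
p1 ≡ ¬p2 = 1/3 ≡ 0 = 0
((p1 ⊃ p3) ⊃ (p2 ∨ ¬p3)) ⊃ (p1 ≡ ¬p2) = 5/6 ⊃ 0 = 0
p3 ∨ p3 = 1/3 ∨ 1/3 = 1/3
¬(p3 ∨ p3) = ¬1/3 = 0
¬¬(p3 ∨ p3) = ¬0 = 1
(((p1 ⊃ p3) ⊃ (p2 ∨ ¬p3)) ⊃ (p1 ≡ ¬p2)) ∨ ¬¬(p3 ∨ p3) = 0 ∨ 1 = 1
p1 ⊃ p1 = 1/3 ⊃ 1/3 = 1
¬(p1 ⊃ p1) = ¬1 = 0
¬¬(p1 ⊃ p1) = ¬0 = 1
p3 ∨ p3 = 1/3 ∨ 1/3 = 1/3
¬¬(p1 ⊃ p1) ⊃ (p3 ∨ p3) = 1 ⊃ 1/3 = 1/3
p2 ∨ p1 = 5/6 ∨ 1/3 = 5/6
p2 ⊃ p2 = 5/6 ⊃ 5/6 = 1
¬(p2 ⊃ p2) = ¬1 = 0
(p2 ∨ p1) ⊃ ¬(p2 ⊃ p2) = 5/6 ⊃ 0 = 0
(¬¬(p1 ⊃ p1) ⊃ (p3 ∨ p3)) ⊃ ((p2 ∨ p1) ⊃ ¬(p2 ⊃ p2)) = 1/3 ⊃ 0 = 0
((((p1 ⊃ p3) ⊃ (p2 ∨ ¬p3)) ⊃ (p1 ≡ ¬p2)) ∨ ¬¬(p3 ∨ p3)) ⊃ ((¬¬(p1 ⊃ p1) ⊃ (p3 ∨ p3)) ⊃ ((p2 ∨ p1) ⊃ ¬(p2 ⊃ p2))) = 1 ⊃ 0 = 0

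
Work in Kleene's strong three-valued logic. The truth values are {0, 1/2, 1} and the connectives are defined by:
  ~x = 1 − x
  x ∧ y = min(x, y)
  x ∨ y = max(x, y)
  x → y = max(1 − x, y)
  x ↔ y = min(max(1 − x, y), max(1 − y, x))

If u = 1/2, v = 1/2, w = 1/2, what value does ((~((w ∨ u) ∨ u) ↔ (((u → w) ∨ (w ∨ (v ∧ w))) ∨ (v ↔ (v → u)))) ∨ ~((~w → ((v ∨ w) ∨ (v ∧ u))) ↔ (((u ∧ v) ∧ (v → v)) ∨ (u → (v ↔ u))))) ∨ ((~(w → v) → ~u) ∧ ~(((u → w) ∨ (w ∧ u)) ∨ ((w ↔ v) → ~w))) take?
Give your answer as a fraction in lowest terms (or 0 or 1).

1/2

w ∨ u = 1/2 ∨ 1/2 = 1/2
(w ∨ u) ∨ u = 1/2 ∨ 1/2 = 1/2
~((w ∨ u) ∨ u) = ~1/2 = 1/2
u → w = 1/2 → 1/2 = 1/2
v ∧ w = 1/2 ∧ 1/2 = 1/2
w ∨ (v ∧ w) = 1/2 ∨ 1/2 = 1/2
(u → w) ∨ (w ∨ (v ∧ w)) = 1/2 ∨ 1/2 = 1/2
v → u = 1/2 → 1/2 = 1/2
v ↔ (v → u) = 1/2 ↔ 1/2 = 1/2
((u → w) ∨ (w ∨ (v ∧ w))) ∨ (v ↔ (v → u)) = 1/2 ∨ 1/2 = 1/2
~((w ∨ u) ∨ u) ↔ (((u → w) ∨ (w ∨ (v ∧ w))) ∨ (v ↔ (v → u))) = 1/2 ↔ 1/2 = 1/2
~w = ~1/2 = 1/2
v ∨ w = 1/2 ∨ 1/2 = 1/2
v ∧ u = 1/2 ∧ 1/2 = 1/2
(v ∨ w) ∨ (v ∧ u) = 1/2 ∨ 1/2 = 1/2
~w → ((v ∨ w) ∨ (v ∧ u)) = 1/2 → 1/2 = 1/2
u ∧ v = 1/2 ∧ 1/2 = 1/2
v → v = 1/2 → 1/2 = 1/2
(u ∧ v) ∧ (v → v) = 1/2 ∧ 1/2 = 1/2
v ↔ u = 1/2 ↔ 1/2 = 1/2
u → (v ↔ u) = 1/2 → 1/2 = 1/2
((u ∧ v) ∧ (v → v)) ∨ (u → (v ↔ u)) = 1/2 ∨ 1/2 = 1/2
(~w → ((v ∨ w) ∨ (v ∧ u))) ↔ (((u ∧ v) ∧ (v → v)) ∨ (u → (v ↔ u))) = 1/2 ↔ 1/2 = 1/2
~((~w → ((v ∨ w) ∨ (v ∧ u))) ↔ (((u ∧ v) ∧ (v → v)) ∨ (u → (v ↔ u)))) = ~1/2 = 1/2
(~((w ∨ u) ∨ u) ↔ (((u → w) ∨ (w ∨ (v ∧ w))) ∨ (v ↔ (v → u)))) ∨ ~((~w → ((v ∨ w) ∨ (v ∧ u))) ↔ (((u ∧ v) ∧ (v → v)) ∨ (u → (v ↔ u)))) = 1/2 ∨ 1/2 = 1/2
w → v = 1/2 → 1/2 = 1/2
~(w → v) = ~1/2 = 1/2
~u = ~1/2 = 1/2
~(w → v) → ~u = 1/2 → 1/2 = 1/2
u → w = 1/2 → 1/2 = 1/2
w ∧ u = 1/2 ∧ 1/2 = 1/2
(u → w) ∨ (w ∧ u) = 1/2 ∨ 1/2 = 1/2
w ↔ v = 1/2 ↔ 1/2 = 1/2
~w = ~1/2 = 1/2
(w ↔ v) → ~w = 1/2 → 1/2 = 1/2
((u → w) ∨ (w ∧ u)) ∨ ((w ↔ v) → ~w) = 1/2 ∨ 1/2 = 1/2
~(((u → w) ∨ (w ∧ u)) ∨ ((w ↔ v) → ~w)) = ~1/2 = 1/2
(~(w → v) → ~u) ∧ ~(((u → w) ∨ (w ∧ u)) ∨ ((w ↔ v) → ~w)) = 1/2 ∧ 1/2 = 1/2
((~((w ∨ u) ∨ u) ↔ (((u → w) ∨ (w ∨ (v ∧ w))) ∨ (v ↔ (v → u)))) ∨ ~((~w → ((v ∨ w) ∨ (v ∧ u))) ↔ (((u ∧ v) ∧ (v → v)) ∨ (u → (v ↔ u))))) ∨ ((~(w → v) → ~u) ∧ ~(((u → w) ∨ (w ∧ u)) ∨ ((w ↔ v) → ~w))) = 1/2 ∨ 1/2 = 1/2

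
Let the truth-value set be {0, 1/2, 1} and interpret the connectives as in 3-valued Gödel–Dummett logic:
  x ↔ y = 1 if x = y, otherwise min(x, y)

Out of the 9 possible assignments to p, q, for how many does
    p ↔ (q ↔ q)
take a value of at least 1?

3

p = 0, q = 0 ↦ 0  <
p = 0, q = 1/2 ↦ 0  <
p = 0, q = 1 ↦ 0  <
p = 1/2, q = 0 ↦ 1/2  <
p = 1/2, q = 1/2 ↦ 1/2  <
p = 1/2, q = 1 ↦ 1/2  <
p = 1, q = 0 ↦ 1  ≥
p = 1, q = 1/2 ↦ 1  ≥
p = 1, q = 1 ↦ 1  ≥
So 3 of the 9 assignments meet the threshold.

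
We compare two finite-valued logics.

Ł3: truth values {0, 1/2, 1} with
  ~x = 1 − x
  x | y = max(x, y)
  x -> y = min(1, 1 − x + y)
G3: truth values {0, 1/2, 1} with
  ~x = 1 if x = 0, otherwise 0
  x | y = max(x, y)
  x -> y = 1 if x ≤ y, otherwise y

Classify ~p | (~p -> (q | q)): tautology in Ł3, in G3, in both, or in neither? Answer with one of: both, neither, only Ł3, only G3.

In Ł3: at p = 1/2, q = 0 the value is 1/2 — not a tautology.
In G3: every assignment gives 1 — tautology.

only G3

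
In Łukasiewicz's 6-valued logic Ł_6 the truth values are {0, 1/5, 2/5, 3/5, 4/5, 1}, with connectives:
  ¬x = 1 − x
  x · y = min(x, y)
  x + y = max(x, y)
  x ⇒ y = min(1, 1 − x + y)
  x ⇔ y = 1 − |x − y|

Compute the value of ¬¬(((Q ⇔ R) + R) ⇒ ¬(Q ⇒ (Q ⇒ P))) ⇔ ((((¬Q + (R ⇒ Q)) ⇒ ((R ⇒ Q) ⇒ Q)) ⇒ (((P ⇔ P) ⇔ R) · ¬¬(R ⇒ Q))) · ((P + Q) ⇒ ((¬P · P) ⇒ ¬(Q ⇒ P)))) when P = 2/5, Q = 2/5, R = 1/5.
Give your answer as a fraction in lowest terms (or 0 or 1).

2/5

Q ⇔ R = 2/5 ⇔ 1/5 = 4/5
(Q ⇔ R) + R = 4/5 + 1/5 = 4/5
Q ⇒ P = 2/5 ⇒ 2/5 = 1
Q ⇒ (Q ⇒ P) = 2/5 ⇒ 1 = 1
¬(Q ⇒ (Q ⇒ P)) = ¬1 = 0
((Q ⇔ R) + R) ⇒ ¬(Q ⇒ (Q ⇒ P)) = 4/5 ⇒ 0 = 1/5
¬(((Q ⇔ R) + R) ⇒ ¬(Q ⇒ (Q ⇒ P))) = ¬1/5 = 4/5
¬¬(((Q ⇔ R) + R) ⇒ ¬(Q ⇒ (Q ⇒ P))) = ¬4/5 = 1/5
¬Q = ¬2/5 = 3/5
R ⇒ Q = 1/5 ⇒ 2/5 = 1
¬Q + (R ⇒ Q) = 3/5 + 1 = 1
R ⇒ Q = 1/5 ⇒ 2/5 = 1
(R ⇒ Q) ⇒ Q = 1 ⇒ 2/5 = 2/5
(¬Q + (R ⇒ Q)) ⇒ ((R ⇒ Q) ⇒ Q) = 1 ⇒ 2/5 = 2/5
P ⇔ P = 2/5 ⇔ 2/5 = 1
(P ⇔ P) ⇔ R = 1 ⇔ 1/5 = 1/5
R ⇒ Q = 1/5 ⇒ 2/5 = 1
¬(R ⇒ Q) = ¬1 = 0
¬¬(R ⇒ Q) = ¬0 = 1
((P ⇔ P) ⇔ R) · ¬¬(R ⇒ Q) = 1/5 · 1 = 1/5
((¬Q + (R ⇒ Q)) ⇒ ((R ⇒ Q) ⇒ Q)) ⇒ (((P ⇔ P) ⇔ R) · ¬¬(R ⇒ Q)) = 2/5 ⇒ 1/5 = 4/5
P + Q = 2/5 + 2/5 = 2/5
¬P = ¬2/5 = 3/5
¬P · P = 3/5 · 2/5 = 2/5
Q ⇒ P = 2/5 ⇒ 2/5 = 1
¬(Q ⇒ P) = ¬1 = 0
(¬P · P) ⇒ ¬(Q ⇒ P) = 2/5 ⇒ 0 = 3/5
(P + Q) ⇒ ((¬P · P) ⇒ ¬(Q ⇒ P)) = 2/5 ⇒ 3/5 = 1
(((¬Q + (R ⇒ Q)) ⇒ ((R ⇒ Q) ⇒ Q)) ⇒ (((P ⇔ P) ⇔ R) · ¬¬(R ⇒ Q))) · ((P + Q) ⇒ ((¬P · P) ⇒ ¬(Q ⇒ P))) = 4/5 · 1 = 4/5
¬¬(((Q ⇔ R) + R) ⇒ ¬(Q ⇒ (Q ⇒ P))) ⇔ ((((¬Q + (R ⇒ Q)) ⇒ ((R ⇒ Q) ⇒ Q)) ⇒ (((P ⇔ P) ⇔ R) · ¬¬(R ⇒ Q))) · ((P + Q) ⇒ ((¬P · P) ⇒ ¬(Q ⇒ P)))) = 1/5 ⇔ 4/5 = 2/5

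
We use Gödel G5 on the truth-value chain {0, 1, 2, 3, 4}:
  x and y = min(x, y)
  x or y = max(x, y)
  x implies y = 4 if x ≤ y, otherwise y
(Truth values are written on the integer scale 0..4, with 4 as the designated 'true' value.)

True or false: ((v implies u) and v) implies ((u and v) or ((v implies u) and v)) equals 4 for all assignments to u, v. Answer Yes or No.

Yes

At u = 3, v = 0, for instance:
v implies u = 0 implies 3 = 4
(v implies u) and v = 4 and 0 = 0
u and v = 3 and 0 = 0
(u and v) or ((v implies u) and v) = 0 or 0 = 0
((v implies u) and v) implies ((u and v) or ((v implies u) and v)) = 0 implies 0 = 4
and checking the remaining 24 assignments likewise gives ≥ 4 in every case.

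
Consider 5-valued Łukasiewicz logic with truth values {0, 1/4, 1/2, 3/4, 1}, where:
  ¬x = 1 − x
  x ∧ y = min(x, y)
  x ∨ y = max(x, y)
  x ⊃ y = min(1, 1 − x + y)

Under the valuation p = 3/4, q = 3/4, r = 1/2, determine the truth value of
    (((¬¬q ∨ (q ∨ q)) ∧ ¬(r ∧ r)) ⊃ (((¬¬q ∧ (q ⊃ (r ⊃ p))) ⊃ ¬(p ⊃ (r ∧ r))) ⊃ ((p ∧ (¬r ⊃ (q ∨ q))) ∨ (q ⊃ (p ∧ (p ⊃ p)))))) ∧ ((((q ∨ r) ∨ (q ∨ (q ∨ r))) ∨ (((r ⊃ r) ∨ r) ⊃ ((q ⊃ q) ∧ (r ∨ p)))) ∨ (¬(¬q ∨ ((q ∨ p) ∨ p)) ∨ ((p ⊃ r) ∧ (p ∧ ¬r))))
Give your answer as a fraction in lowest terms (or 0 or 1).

3/4

¬q = ¬3/4 = 1/4
¬¬q = ¬1/4 = 3/4
q ∨ q = 3/4 ∨ 3/4 = 3/4
¬¬q ∨ (q ∨ q) = 3/4 ∨ 3/4 = 3/4
r ∧ r = 1/2 ∧ 1/2 = 1/2
¬(r ∧ r) = ¬1/2 = 1/2
(¬¬q ∨ (q ∨ q)) ∧ ¬(r ∧ r) = 3/4 ∧ 1/2 = 1/2
¬q = ¬3/4 = 1/4
¬¬q = ¬1/4 = 3/4
r ⊃ p = 1/2 ⊃ 3/4 = 1
q ⊃ (r ⊃ p) = 3/4 ⊃ 1 = 1
¬¬q ∧ (q ⊃ (r ⊃ p)) = 3/4 ∧ 1 = 3/4
r ∧ r = 1/2 ∧ 1/2 = 1/2
p ⊃ (r ∧ r) = 3/4 ⊃ 1/2 = 3/4
¬(p ⊃ (r ∧ r)) = ¬3/4 = 1/4
(¬¬q ∧ (q ⊃ (r ⊃ p))) ⊃ ¬(p ⊃ (r ∧ r)) = 3/4 ⊃ 1/4 = 1/2
¬r = ¬1/2 = 1/2
q ∨ q = 3/4 ∨ 3/4 = 3/4
¬r ⊃ (q ∨ q) = 1/2 ⊃ 3/4 = 1
p ∧ (¬r ⊃ (q ∨ q)) = 3/4 ∧ 1 = 3/4
p ⊃ p = 3/4 ⊃ 3/4 = 1
p ∧ (p ⊃ p) = 3/4 ∧ 1 = 3/4
q ⊃ (p ∧ (p ⊃ p)) = 3/4 ⊃ 3/4 = 1
(p ∧ (¬r ⊃ (q ∨ q))) ∨ (q ⊃ (p ∧ (p ⊃ p))) = 3/4 ∨ 1 = 1
((¬¬q ∧ (q ⊃ (r ⊃ p))) ⊃ ¬(p ⊃ (r ∧ r))) ⊃ ((p ∧ (¬r ⊃ (q ∨ q))) ∨ (q ⊃ (p ∧ (p ⊃ p)))) = 1/2 ⊃ 1 = 1
((¬¬q ∨ (q ∨ q)) ∧ ¬(r ∧ r)) ⊃ (((¬¬q ∧ (q ⊃ (r ⊃ p))) ⊃ ¬(p ⊃ (r ∧ r))) ⊃ ((p ∧ (¬r ⊃ (q ∨ q))) ∨ (q ⊃ (p ∧ (p ⊃ p))))) = 1/2 ⊃ 1 = 1
q ∨ r = 3/4 ∨ 1/2 = 3/4
q ∨ r = 3/4 ∨ 1/2 = 3/4
q ∨ (q ∨ r) = 3/4 ∨ 3/4 = 3/4
(q ∨ r) ∨ (q ∨ (q ∨ r)) = 3/4 ∨ 3/4 = 3/4
r ⊃ r = 1/2 ⊃ 1/2 = 1
(r ⊃ r) ∨ r = 1 ∨ 1/2 = 1
q ⊃ q = 3/4 ⊃ 3/4 = 1
r ∨ p = 1/2 ∨ 3/4 = 3/4
(q ⊃ q) ∧ (r ∨ p) = 1 ∧ 3/4 = 3/4
((r ⊃ r) ∨ r) ⊃ ((q ⊃ q) ∧ (r ∨ p)) = 1 ⊃ 3/4 = 3/4
((q ∨ r) ∨ (q ∨ (q ∨ r))) ∨ (((r ⊃ r) ∨ r) ⊃ ((q ⊃ q) ∧ (r ∨ p))) = 3/4 ∨ 3/4 = 3/4
¬q = ¬3/4 = 1/4
q ∨ p = 3/4 ∨ 3/4 = 3/4
(q ∨ p) ∨ p = 3/4 ∨ 3/4 = 3/4
¬q ∨ ((q ∨ p) ∨ p) = 1/4 ∨ 3/4 = 3/4
¬(¬q ∨ ((q ∨ p) ∨ p)) = ¬3/4 = 1/4
p ⊃ r = 3/4 ⊃ 1/2 = 3/4
¬r = ¬1/2 = 1/2
p ∧ ¬r = 3/4 ∧ 1/2 = 1/2
(p ⊃ r) ∧ (p ∧ ¬r) = 3/4 ∧ 1/2 = 1/2
¬(¬q ∨ ((q ∨ p) ∨ p)) ∨ ((p ⊃ r) ∧ (p ∧ ¬r)) = 1/4 ∨ 1/2 = 1/2
(((q ∨ r) ∨ (q ∨ (q ∨ r))) ∨ (((r ⊃ r) ∨ r) ⊃ ((q ⊃ q) ∧ (r ∨ p)))) ∨ (¬(¬q ∨ ((q ∨ p) ∨ p)) ∨ ((p ⊃ r) ∧ (p ∧ ¬r))) = 3/4 ∨ 1/2 = 3/4
(((¬¬q ∨ (q ∨ q)) ∧ ¬(r ∧ r)) ⊃ (((¬¬q ∧ (q ⊃ (r ⊃ p))) ⊃ ¬(p ⊃ (r ∧ r))) ⊃ ((p ∧ (¬r ⊃ (q ∨ q))) ∨ (q ⊃ (p ∧ (p ⊃ p)))))) ∧ ((((q ∨ r) ∨ (q ∨ (q ∨ r))) ∨ (((r ⊃ r) ∨ r) ⊃ ((q ⊃ q) ∧ (r ∨ p)))) ∨ (¬(¬q ∨ ((q ∨ p) ∨ p)) ∨ ((p ⊃ r) ∧ (p ∧ ¬r)))) = 1 ∧ 3/4 = 3/4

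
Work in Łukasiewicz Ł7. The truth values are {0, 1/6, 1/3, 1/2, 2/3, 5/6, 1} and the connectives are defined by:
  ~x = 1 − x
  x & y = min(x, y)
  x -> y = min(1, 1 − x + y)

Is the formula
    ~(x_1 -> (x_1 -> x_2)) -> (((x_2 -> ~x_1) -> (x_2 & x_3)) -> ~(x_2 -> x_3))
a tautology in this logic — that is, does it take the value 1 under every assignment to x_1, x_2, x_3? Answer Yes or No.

No

Counterexample: take x_1 = 1, x_2 = 1/6, x_3 = 1/6.
x_1 -> x_2 = 1 -> 1/6 = 1/6
x_1 -> (x_1 -> x_2) = 1 -> 1/6 = 1/6
~(x_1 -> (x_1 -> x_2)) = ~1/6 = 5/6
~x_1 = ~1 = 0
x_2 -> ~x_1 = 1/6 -> 0 = 5/6
x_2 & x_3 = 1/6 & 1/6 = 1/6
(x_2 -> ~x_1) -> (x_2 & x_3) = 5/6 -> 1/6 = 1/3
x_2 -> x_3 = 1/6 -> 1/6 = 1
~(x_2 -> x_3) = ~1 = 0
((x_2 -> ~x_1) -> (x_2 & x_3)) -> ~(x_2 -> x_3) = 1/3 -> 0 = 2/3
~(x_1 -> (x_1 -> x_2)) -> (((x_2 -> ~x_1) -> (x_2 & x_3)) -> ~(x_2 -> x_3)) = 5/6 -> 2/3 = 5/6
This gives 5/6 ≠ 1.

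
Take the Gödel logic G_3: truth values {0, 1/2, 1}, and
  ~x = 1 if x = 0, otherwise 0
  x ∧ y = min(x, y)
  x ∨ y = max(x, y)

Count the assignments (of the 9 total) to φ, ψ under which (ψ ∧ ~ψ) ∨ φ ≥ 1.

φ = 0, ψ = 0 ↦ 0  <
φ = 0, ψ = 1/2 ↦ 0  <
φ = 0, ψ = 1 ↦ 0  <
φ = 1/2, ψ = 0 ↦ 1/2  <
φ = 1/2, ψ = 1/2 ↦ 1/2  <
φ = 1/2, ψ = 1 ↦ 1/2  <
φ = 1, ψ = 0 ↦ 1  ≥
φ = 1, ψ = 1/2 ↦ 1  ≥
φ = 1, ψ = 1 ↦ 1  ≥
So 3 of the 9 assignments meet the threshold.

3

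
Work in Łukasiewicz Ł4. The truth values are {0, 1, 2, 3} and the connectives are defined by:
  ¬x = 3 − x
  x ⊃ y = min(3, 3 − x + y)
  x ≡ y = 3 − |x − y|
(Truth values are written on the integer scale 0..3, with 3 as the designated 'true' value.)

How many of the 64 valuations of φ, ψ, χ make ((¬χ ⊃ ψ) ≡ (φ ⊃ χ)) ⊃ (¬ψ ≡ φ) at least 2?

value 3: 36 assignments (counts)
value 2: 18 assignments (counts)
value 1: 8 assignments
value 0: 2 assignments
So 54 of the 64 assignments meet the threshold.

54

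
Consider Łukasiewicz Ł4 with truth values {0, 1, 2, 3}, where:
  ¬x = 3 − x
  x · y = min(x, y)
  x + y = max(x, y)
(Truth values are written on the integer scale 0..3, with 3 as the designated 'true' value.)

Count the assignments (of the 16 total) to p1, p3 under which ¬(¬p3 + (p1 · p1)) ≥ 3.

p1 = 0, p3 = 0 ↦ 0  <
p1 = 0, p3 = 1 ↦ 1  <
p1 = 0, p3 = 2 ↦ 2  <
p1 = 0, p3 = 3 ↦ 3  ≥
p1 = 1, p3 = 0 ↦ 0  <
p1 = 1, p3 = 1 ↦ 1  <
p1 = 1, p3 = 2 ↦ 2  <
p1 = 1, p3 = 3 ↦ 2  <
p1 = 2, p3 = 0 ↦ 0  <
p1 = 2, p3 = 1 ↦ 1  <
p1 = 2, p3 = 2 ↦ 1  <
p1 = 2, p3 = 3 ↦ 1  <
p1 = 3, p3 = 0 ↦ 0  <
p1 = 3, p3 = 1 ↦ 0  <
p1 = 3, p3 = 2 ↦ 0  <
p1 = 3, p3 = 3 ↦ 0  <
So 1 of the 16 assignments meets the threshold.

1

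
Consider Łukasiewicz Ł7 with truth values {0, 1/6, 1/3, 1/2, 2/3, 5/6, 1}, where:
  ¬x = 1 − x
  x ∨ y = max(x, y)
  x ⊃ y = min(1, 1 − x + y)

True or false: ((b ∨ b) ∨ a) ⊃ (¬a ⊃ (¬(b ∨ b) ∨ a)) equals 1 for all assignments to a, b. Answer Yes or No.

No

Counterexample: take a = 0, b = 2/3.
b ∨ b = 2/3 ∨ 2/3 = 2/3
(b ∨ b) ∨ a = 2/3 ∨ 0 = 2/3
¬a = ¬0 = 1
b ∨ b = 2/3 ∨ 2/3 = 2/3
¬(b ∨ b) = ¬2/3 = 1/3
¬(b ∨ b) ∨ a = 1/3 ∨ 0 = 1/3
¬a ⊃ (¬(b ∨ b) ∨ a) = 1 ⊃ 1/3 = 1/3
((b ∨ b) ∨ a) ⊃ (¬a ⊃ (¬(b ∨ b) ∨ a)) = 2/3 ⊃ 1/3 = 2/3
This gives 2/3 ≠ 1.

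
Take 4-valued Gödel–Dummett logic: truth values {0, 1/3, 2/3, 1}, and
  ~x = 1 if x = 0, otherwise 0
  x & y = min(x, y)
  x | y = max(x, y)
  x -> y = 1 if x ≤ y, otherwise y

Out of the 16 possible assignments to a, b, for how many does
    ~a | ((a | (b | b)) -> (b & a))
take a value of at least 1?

a = 0, b = 0 ↦ 1  ≥
a = 0, b = 1/3 ↦ 1  ≥
a = 0, b = 2/3 ↦ 1  ≥
a = 0, b = 1 ↦ 1  ≥
a = 1/3, b = 0 ↦ 0  <
a = 1/3, b = 1/3 ↦ 1  ≥
a = 1/3, b = 2/3 ↦ 1/3  <
a = 1/3, b = 1 ↦ 1/3  <
a = 2/3, b = 0 ↦ 0  <
a = 2/3, b = 1/3 ↦ 1/3  <
a = 2/3, b = 2/3 ↦ 1  ≥
a = 2/3, b = 1 ↦ 2/3  <
a = 1, b = 0 ↦ 0  <
a = 1, b = 1/3 ↦ 1/3  <
a = 1, b = 2/3 ↦ 2/3  <
a = 1, b = 1 ↦ 1  ≥
So 7 of the 16 assignments meet the threshold.

7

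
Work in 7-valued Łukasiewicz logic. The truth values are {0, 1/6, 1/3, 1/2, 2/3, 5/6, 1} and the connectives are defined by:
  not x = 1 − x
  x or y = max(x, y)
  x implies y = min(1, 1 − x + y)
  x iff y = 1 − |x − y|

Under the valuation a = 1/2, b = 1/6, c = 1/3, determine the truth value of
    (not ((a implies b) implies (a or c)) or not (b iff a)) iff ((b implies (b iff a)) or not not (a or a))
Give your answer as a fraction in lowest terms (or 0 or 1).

a implies b = 1/2 implies 1/6 = 2/3
a or c = 1/2 or 1/3 = 1/2
(a implies b) implies (a or c) = 2/3 implies 1/2 = 5/6
not ((a implies b) implies (a or c)) = not 5/6 = 1/6
b iff a = 1/6 iff 1/2 = 2/3
not (b iff a) = not 2/3 = 1/3
not ((a implies b) implies (a or c)) or not (b iff a) = 1/6 or 1/3 = 1/3
b iff a = 1/6 iff 1/2 = 2/3
b implies (b iff a) = 1/6 implies 2/3 = 1
a or a = 1/2 or 1/2 = 1/2
not (a or a) = not 1/2 = 1/2
not not (a or a) = not 1/2 = 1/2
(b implies (b iff a)) or not not (a or a) = 1 or 1/2 = 1
(not ((a implies b) implies (a or c)) or not (b iff a)) iff ((b implies (b iff a)) or not not (a or a)) = 1/3 iff 1 = 1/3

1/3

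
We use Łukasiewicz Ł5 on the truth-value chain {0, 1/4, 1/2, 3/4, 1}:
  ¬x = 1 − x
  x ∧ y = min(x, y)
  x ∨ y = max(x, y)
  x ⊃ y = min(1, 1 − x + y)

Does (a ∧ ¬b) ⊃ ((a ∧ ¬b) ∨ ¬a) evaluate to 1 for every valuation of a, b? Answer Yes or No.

At a = 0, b = 1/4, for instance:
¬b = ¬1/4 = 3/4
a ∧ ¬b = 0 ∧ 3/4 = 0
¬a = ¬0 = 1
(a ∧ ¬b) ∨ ¬a = 0 ∨ 1 = 1
(a ∧ ¬b) ⊃ ((a ∧ ¬b) ∨ ¬a) = 0 ⊃ 1 = 1
and checking the remaining 24 assignments likewise gives ≥ 1 in every case.

Yes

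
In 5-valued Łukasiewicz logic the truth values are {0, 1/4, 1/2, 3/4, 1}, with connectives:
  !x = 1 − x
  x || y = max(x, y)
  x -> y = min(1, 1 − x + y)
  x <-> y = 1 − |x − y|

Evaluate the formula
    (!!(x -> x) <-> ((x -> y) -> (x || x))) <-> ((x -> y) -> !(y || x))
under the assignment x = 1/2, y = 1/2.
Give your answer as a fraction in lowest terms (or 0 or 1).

1

x -> x = 1/2 -> 1/2 = 1
!(x -> x) = !1 = 0
!!(x -> x) = !0 = 1
x -> y = 1/2 -> 1/2 = 1
x || x = 1/2 || 1/2 = 1/2
(x -> y) -> (x || x) = 1 -> 1/2 = 1/2
!!(x -> x) <-> ((x -> y) -> (x || x)) = 1 <-> 1/2 = 1/2
x -> y = 1/2 -> 1/2 = 1
y || x = 1/2 || 1/2 = 1/2
!(y || x) = !1/2 = 1/2
(x -> y) -> !(y || x) = 1 -> 1/2 = 1/2
(!!(x -> x) <-> ((x -> y) -> (x || x))) <-> ((x -> y) -> !(y || x)) = 1/2 <-> 1/2 = 1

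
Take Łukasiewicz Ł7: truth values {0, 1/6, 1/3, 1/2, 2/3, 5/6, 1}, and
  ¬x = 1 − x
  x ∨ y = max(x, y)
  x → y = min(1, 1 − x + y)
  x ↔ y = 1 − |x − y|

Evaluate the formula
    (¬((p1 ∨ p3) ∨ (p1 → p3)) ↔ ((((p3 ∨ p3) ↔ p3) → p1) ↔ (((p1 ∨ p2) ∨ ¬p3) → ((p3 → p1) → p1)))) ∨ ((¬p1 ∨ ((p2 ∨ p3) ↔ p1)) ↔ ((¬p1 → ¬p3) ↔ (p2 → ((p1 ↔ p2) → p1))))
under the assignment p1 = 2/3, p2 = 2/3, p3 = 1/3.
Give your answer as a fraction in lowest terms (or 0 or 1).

p1 ∨ p3 = 2/3 ∨ 1/3 = 2/3
p1 → p3 = 2/3 → 1/3 = 2/3
(p1 ∨ p3) ∨ (p1 → p3) = 2/3 ∨ 2/3 = 2/3
¬((p1 ∨ p3) ∨ (p1 → p3)) = ¬2/3 = 1/3
p3 ∨ p3 = 1/3 ∨ 1/3 = 1/3
(p3 ∨ p3) ↔ p3 = 1/3 ↔ 1/3 = 1
((p3 ∨ p3) ↔ p3) → p1 = 1 → 2/3 = 2/3
p1 ∨ p2 = 2/3 ∨ 2/3 = 2/3
¬p3 = ¬1/3 = 2/3
(p1 ∨ p2) ∨ ¬p3 = 2/3 ∨ 2/3 = 2/3
p3 → p1 = 1/3 → 2/3 = 1
(p3 → p1) → p1 = 1 → 2/3 = 2/3
((p1 ∨ p2) ∨ ¬p3) → ((p3 → p1) → p1) = 2/3 → 2/3 = 1
(((p3 ∨ p3) ↔ p3) → p1) ↔ (((p1 ∨ p2) ∨ ¬p3) → ((p3 → p1) → p1)) = 2/3 ↔ 1 = 2/3
¬((p1 ∨ p3) ∨ (p1 → p3)) ↔ ((((p3 ∨ p3) ↔ p3) → p1) ↔ (((p1 ∨ p2) ∨ ¬p3) → ((p3 → p1) → p1))) = 1/3 ↔ 2/3 = 2/3
¬p1 = ¬2/3 = 1/3
p2 ∨ p3 = 2/3 ∨ 1/3 = 2/3
(p2 ∨ p3) ↔ p1 = 2/3 ↔ 2/3 = 1
¬p1 ∨ ((p2 ∨ p3) ↔ p1) = 1/3 ∨ 1 = 1
¬p1 = ¬2/3 = 1/3
¬p3 = ¬1/3 = 2/3
¬p1 → ¬p3 = 1/3 → 2/3 = 1
p1 ↔ p2 = 2/3 ↔ 2/3 = 1
(p1 ↔ p2) → p1 = 1 → 2/3 = 2/3
p2 → ((p1 ↔ p2) → p1) = 2/3 → 2/3 = 1
(¬p1 → ¬p3) ↔ (p2 → ((p1 ↔ p2) → p1)) = 1 ↔ 1 = 1
(¬p1 ∨ ((p2 ∨ p3) ↔ p1)) ↔ ((¬p1 → ¬p3) ↔ (p2 → ((p1 ↔ p2) → p1))) = 1 ↔ 1 = 1
(¬((p1 ∨ p3) ∨ (p1 → p3)) ↔ ((((p3 ∨ p3) ↔ p3) → p1) ↔ (((p1 ∨ p2) ∨ ¬p3) → ((p3 → p1) → p1)))) ∨ ((¬p1 ∨ ((p2 ∨ p3) ↔ p1)) ↔ ((¬p1 → ¬p3) ↔ (p2 → ((p1 ↔ p2) → p1)))) = 2/3 ∨ 1 = 1

1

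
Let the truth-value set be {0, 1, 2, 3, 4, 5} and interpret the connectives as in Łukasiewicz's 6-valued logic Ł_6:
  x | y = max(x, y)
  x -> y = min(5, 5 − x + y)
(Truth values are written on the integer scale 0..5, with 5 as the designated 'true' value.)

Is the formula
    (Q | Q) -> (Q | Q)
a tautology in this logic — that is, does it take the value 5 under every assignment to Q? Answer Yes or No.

Yes

Q = 0 ↦ 5
Q = 1 ↦ 5
Q = 2 ↦ 5
Q = 3 ↦ 5
Q = 4 ↦ 5
Q = 5 ↦ 5
Every assignment gives a value ≥ 5.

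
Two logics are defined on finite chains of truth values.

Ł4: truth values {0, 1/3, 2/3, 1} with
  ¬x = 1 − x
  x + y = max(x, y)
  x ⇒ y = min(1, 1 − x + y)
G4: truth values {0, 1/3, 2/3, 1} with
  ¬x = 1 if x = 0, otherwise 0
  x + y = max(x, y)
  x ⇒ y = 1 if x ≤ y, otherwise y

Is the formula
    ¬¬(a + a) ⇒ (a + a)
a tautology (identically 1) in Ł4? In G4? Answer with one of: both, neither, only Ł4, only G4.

In Ł4: every assignment gives 1 — tautology.
In G4: at a = 1/3 the value is 1/3 — not a tautology.

only Ł4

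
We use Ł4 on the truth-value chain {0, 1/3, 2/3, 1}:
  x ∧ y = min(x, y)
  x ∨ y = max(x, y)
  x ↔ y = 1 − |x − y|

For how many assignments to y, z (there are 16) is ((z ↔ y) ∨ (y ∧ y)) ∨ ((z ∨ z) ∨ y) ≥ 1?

y = 0, z = 0 ↦ 1  ≥
y = 0, z = 1/3 ↦ 2/3  <
y = 0, z = 2/3 ↦ 2/3  <
y = 0, z = 1 ↦ 1  ≥
y = 1/3, z = 0 ↦ 2/3  <
y = 1/3, z = 1/3 ↦ 1  ≥
y = 1/3, z = 2/3 ↦ 2/3  <
y = 1/3, z = 1 ↦ 1  ≥
y = 2/3, z = 0 ↦ 2/3  <
y = 2/3, z = 1/3 ↦ 2/3  <
y = 2/3, z = 2/3 ↦ 1  ≥
y = 2/3, z = 1 ↦ 1  ≥
y = 1, z = 0 ↦ 1  ≥
y = 1, z = 1/3 ↦ 1  ≥
y = 1, z = 2/3 ↦ 1  ≥
y = 1, z = 1 ↦ 1  ≥
So 10 of the 16 assignments meet the threshold.

10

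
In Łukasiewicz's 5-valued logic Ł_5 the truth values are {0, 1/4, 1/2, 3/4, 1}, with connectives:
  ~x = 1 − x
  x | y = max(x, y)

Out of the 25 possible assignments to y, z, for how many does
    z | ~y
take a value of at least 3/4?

value 1: 9 assignments (counts)
value 3/4: 7 assignments (counts)
value 1/2: 5 assignments
value 1/4: 3 assignments
value 0: 1 assignment
So 16 of the 25 assignments meet the threshold.

16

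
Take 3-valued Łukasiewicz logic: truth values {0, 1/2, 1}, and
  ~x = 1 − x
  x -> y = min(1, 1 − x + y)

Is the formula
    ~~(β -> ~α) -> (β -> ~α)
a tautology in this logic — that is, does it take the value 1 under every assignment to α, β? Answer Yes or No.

α = 0, β = 0 ↦ 1
α = 0, β = 1/2 ↦ 1
α = 0, β = 1 ↦ 1
α = 1/2, β = 0 ↦ 1
α = 1/2, β = 1/2 ↦ 1
α = 1/2, β = 1 ↦ 1
α = 1, β = 0 ↦ 1
α = 1, β = 1/2 ↦ 1
α = 1, β = 1 ↦ 1
Every assignment gives a value ≥ 1.

Yes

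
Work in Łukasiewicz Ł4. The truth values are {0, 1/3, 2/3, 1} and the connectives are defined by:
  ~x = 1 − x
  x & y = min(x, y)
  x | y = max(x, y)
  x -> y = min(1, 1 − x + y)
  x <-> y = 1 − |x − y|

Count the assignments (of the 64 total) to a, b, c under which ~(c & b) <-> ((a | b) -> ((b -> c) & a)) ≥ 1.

27

value 1: 27 assignments (counts)
value 2/3: 24 assignments
value 1/3: 8 assignments
value 0: 5 assignments
So 27 of the 64 assignments meet the threshold.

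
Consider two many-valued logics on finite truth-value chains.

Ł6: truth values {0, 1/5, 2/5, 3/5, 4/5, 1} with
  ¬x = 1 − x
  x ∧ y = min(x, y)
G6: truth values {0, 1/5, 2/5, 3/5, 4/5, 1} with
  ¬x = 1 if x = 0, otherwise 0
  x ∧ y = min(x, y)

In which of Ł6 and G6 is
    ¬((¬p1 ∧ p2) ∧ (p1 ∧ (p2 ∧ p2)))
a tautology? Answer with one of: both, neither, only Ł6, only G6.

In Ł6: at p1 = 1/5, p2 = 1/5 the value is 4/5 — not a tautology.
In G6: every assignment gives 1 — tautology.

only G6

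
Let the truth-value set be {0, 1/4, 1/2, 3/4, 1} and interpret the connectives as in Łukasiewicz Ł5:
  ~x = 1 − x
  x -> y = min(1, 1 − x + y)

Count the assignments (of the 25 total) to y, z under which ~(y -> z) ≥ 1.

1

value 1: 1 assignment (counts)
value 3/4: 2 assignments
value 1/2: 3 assignments
value 1/4: 4 assignments
value 0: 15 assignments
So 1 of the 25 assignments meets the threshold.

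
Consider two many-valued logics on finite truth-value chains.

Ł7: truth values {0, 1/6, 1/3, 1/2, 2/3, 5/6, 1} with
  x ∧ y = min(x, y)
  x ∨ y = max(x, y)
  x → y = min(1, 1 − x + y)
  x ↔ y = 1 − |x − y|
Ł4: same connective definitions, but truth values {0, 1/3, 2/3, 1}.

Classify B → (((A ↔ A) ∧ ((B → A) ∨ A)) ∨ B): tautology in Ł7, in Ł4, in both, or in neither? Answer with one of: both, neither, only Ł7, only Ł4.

both

In Ł7: every assignment gives 1 — tautology.
In Ł4: every assignment gives 1 — tautology.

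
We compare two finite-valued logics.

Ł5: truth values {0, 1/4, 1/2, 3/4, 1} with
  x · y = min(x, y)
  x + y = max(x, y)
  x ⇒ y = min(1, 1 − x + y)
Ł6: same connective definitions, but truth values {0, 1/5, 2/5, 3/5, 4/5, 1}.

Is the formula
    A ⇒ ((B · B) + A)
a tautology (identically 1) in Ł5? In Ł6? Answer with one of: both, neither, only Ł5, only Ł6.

In Ł5: every assignment gives 1 — tautology.
In Ł6: every assignment gives 1 — tautology.

both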